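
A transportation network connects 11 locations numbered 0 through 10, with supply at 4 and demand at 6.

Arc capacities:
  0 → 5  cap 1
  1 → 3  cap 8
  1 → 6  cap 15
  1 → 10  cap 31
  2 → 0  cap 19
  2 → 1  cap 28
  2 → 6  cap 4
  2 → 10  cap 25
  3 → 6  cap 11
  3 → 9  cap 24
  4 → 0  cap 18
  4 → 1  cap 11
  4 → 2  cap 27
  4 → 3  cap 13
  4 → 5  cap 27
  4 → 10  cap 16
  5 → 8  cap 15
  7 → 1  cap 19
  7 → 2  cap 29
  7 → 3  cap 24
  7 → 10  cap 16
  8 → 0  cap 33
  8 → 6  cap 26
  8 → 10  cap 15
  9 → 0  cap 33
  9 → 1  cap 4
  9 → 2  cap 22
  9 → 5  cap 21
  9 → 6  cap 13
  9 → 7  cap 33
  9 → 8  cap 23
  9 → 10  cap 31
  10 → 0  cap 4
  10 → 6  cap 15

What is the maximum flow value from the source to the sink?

augment #1: 4→1→6 bottleneck 11, total now 11
augment #2: 4→2→6 bottleneck 4, total now 15
augment #3: 4→3→6 bottleneck 11, total now 26
augment #4: 4→10→6 bottleneck 15, total now 41
augment #5: 4→2→1→6 bottleneck 4, total now 45
augment #6: 4→3→9→6 bottleneck 2, total now 47
augment #7: 4→5→8→6 bottleneck 15, total now 62
augment #8: 4→2→1→3→9→6 bottleneck 8, total now 70

Maximum flow value: 70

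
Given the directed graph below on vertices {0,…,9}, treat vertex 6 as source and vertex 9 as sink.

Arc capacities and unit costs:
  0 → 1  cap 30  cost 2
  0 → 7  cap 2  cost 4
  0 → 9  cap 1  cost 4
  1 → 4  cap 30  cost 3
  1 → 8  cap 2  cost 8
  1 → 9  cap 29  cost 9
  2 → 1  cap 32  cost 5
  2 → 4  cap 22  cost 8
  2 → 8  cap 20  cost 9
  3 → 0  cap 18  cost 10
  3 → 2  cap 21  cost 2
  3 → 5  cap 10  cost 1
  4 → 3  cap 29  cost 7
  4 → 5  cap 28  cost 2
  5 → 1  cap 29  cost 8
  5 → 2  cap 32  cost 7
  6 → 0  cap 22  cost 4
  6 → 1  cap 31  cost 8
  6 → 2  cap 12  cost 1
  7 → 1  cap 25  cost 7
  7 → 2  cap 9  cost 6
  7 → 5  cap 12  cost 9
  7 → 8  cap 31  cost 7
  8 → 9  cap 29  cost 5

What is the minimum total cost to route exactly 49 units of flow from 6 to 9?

Minimum cost for 49 units: 827

shortest-cost path #1: 6→0→9 push 1 @ unit cost 8 (adds 8)
shortest-cost path #2: 6→0→1→9 push 21 @ unit cost 15 (adds 315)
shortest-cost path #3: 6→2→8→9 push 12 @ unit cost 15 (adds 180)
shortest-cost path #4: 6→1→9 push 8 @ unit cost 17 (adds 136)
shortest-cost path #5: 6→1→8→9 push 2 @ unit cost 21 (adds 42)
shortest-cost path #6: 6→1→0→7→8→9 push 2 @ unit cost 22 (adds 44)
shortest-cost path #7: 6→1→4→5→2→8→9 push 3 @ unit cost 34 (adds 102)
total cost = 827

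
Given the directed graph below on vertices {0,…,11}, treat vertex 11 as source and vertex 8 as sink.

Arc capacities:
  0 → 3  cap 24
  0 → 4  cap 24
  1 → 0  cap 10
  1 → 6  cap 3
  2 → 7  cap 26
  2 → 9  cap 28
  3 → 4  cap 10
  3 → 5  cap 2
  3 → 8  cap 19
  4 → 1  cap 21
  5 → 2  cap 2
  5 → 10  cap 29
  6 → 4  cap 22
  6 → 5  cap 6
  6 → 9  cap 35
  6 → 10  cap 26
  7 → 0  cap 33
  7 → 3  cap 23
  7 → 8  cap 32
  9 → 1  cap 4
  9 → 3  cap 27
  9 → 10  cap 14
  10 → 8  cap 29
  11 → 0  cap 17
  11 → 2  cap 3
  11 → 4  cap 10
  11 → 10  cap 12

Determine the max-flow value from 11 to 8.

Maximum flow value: 39

augment #1: 11→10→8 bottleneck 12, total now 12
augment #2: 11→0→3→8 bottleneck 17, total now 29
augment #3: 11→2→7→8 bottleneck 3, total now 32
augment #4: 11→4→1→0→3→8 bottleneck 2, total now 34
augment #5: 11→4→1→6→10→8 bottleneck 3, total now 37
augment #6: 11→4→1→0→3→5→10→8 bottleneck 2, total now 39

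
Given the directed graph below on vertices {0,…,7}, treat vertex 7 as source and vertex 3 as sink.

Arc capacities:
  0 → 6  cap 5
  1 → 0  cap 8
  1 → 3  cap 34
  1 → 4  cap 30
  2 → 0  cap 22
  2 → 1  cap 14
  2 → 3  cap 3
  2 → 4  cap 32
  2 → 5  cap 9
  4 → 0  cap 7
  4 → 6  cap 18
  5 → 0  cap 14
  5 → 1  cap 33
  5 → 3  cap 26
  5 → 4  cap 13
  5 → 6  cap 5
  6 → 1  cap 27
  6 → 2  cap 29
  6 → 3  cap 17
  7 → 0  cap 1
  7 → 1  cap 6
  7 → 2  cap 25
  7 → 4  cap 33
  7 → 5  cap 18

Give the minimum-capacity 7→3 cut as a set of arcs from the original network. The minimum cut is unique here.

Min-cut arcs: {(0,6), (4,6), (7,1), (7,2), (7,5)} (total capacity 72)

augment #1: 7→1→3 push 6
augment #2: 7→2→3 push 3
augment #3: 7→5→3 push 18
augment #4: 7→0→6→3 push 1
augment #5: 7→2→1→3 push 14
augment #6: 7→2→5→3 push 8
augment #7: 7→4→6→3 push 16
augment #8: 7→4→6→1→3 push 2
augment #9: 7→4→0→6→1→3 push 4
max flow = 72; residual-reachable set from 7 gives S-side
cut edges (S→T): {(0,6), (4,6), (7,1), (7,2), (7,5)} total cap 72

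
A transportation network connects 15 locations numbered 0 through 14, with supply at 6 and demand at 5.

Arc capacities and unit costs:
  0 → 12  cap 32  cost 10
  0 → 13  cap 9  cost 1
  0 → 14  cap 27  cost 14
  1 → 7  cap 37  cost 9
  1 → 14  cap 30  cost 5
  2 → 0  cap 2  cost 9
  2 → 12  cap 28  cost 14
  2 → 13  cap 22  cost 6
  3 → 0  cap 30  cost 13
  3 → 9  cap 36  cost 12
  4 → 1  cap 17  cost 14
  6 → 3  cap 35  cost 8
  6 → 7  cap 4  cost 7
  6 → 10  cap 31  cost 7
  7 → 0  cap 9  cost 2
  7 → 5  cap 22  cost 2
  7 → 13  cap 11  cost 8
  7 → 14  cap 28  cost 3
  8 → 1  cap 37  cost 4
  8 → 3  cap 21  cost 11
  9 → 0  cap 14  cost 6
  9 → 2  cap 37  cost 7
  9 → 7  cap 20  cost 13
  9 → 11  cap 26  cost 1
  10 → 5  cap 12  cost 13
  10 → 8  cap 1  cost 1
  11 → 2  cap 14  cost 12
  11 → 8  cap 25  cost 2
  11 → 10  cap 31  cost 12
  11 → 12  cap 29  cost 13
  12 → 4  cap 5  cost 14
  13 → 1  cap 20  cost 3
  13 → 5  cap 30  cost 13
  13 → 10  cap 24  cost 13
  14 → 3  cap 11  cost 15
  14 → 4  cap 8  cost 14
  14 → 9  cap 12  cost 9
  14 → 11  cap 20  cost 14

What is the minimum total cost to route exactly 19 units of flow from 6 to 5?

Minimum cost for 19 units: 369

shortest-cost path #1: 6→7→5 push 4 @ unit cost 9 (adds 36)
shortest-cost path #2: 6→10→5 push 12 @ unit cost 20 (adds 240)
shortest-cost path #3: 6→10→8→1→7→5 push 1 @ unit cost 23 (adds 23)
shortest-cost path #4: 6→3→9→7→5 push 2 @ unit cost 35 (adds 70)
total cost = 369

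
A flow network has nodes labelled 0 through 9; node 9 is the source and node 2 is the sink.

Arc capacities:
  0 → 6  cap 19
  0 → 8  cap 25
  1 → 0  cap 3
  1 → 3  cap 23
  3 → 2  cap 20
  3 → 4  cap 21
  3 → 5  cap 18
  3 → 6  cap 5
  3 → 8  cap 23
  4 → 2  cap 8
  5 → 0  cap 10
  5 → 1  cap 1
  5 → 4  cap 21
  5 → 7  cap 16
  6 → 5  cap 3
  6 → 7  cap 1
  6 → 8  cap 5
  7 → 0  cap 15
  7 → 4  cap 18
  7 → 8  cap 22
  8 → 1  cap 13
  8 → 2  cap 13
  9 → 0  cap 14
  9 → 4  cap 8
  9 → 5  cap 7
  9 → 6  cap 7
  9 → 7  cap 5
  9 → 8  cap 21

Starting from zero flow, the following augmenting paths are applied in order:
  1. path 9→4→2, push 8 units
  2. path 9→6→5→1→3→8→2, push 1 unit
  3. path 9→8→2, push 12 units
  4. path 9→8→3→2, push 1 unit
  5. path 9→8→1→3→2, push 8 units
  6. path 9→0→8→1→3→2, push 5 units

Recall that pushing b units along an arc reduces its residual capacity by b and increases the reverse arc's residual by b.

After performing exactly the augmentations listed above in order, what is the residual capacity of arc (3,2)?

after path 1 (9→4→2, push 8): res(3,2)=20
after path 2 (9→6→5→1→3→8→2, push 1): res(3,2)=20
after path 3 (9→8→2, push 12): res(3,2)=20
after path 4 (9→8→3→2, push 1): res(3,2)=19
after path 5 (9→8→1→3→2, push 8): res(3,2)=11
after path 6 (9→0→8→1→3→2, push 5): res(3,2)=6

Residual capacity of (3,2): 6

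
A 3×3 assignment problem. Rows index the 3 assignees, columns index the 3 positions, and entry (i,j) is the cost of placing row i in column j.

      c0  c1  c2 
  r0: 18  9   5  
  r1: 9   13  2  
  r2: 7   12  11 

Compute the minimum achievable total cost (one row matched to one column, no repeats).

Minimum assignment cost: 18

optimal assignment: row0→col1 (cost 9), row1→col2 (cost 2), row2→col0 (cost 7)
total = 9 + 2 + 7 = 18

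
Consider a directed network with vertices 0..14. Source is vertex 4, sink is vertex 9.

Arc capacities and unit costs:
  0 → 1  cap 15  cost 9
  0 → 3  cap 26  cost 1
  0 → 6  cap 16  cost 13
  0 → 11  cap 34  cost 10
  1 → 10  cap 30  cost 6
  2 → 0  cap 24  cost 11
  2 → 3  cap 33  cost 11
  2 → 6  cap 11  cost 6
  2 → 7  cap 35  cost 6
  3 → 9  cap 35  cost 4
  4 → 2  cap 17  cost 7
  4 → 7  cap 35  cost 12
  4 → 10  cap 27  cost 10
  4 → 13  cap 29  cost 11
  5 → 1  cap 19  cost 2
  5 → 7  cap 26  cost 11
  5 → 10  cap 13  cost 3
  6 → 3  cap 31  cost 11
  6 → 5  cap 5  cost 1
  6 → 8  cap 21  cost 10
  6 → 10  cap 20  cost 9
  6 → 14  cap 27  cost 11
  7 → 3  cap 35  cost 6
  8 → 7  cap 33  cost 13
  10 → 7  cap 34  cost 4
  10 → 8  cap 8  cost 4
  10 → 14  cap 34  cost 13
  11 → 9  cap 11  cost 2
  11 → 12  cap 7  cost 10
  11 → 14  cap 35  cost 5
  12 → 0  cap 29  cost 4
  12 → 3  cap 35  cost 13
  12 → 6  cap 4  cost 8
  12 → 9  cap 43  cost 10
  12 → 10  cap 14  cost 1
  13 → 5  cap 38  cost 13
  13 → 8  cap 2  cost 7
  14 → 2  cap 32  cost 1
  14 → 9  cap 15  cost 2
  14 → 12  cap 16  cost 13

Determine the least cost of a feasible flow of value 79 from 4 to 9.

Minimum cost for 79 units: 2311

shortest-cost path #1: 4→7→3→9 push 35 @ unit cost 22 (adds 770)
shortest-cost path #2: 4→10→14→9 push 15 @ unit cost 25 (adds 375)
shortest-cost path #3: 4→2→0→11→9 push 11 @ unit cost 30 (adds 330)
shortest-cost path #4: 4→10→14→12→9 push 12 @ unit cost 46 (adds 552)
shortest-cost path #5: 4→2→6→14→12→9 push 4 @ unit cost 47 (adds 188)
shortest-cost path #6: 4→2→0→11→12→9 push 2 @ unit cost 48 (adds 96)
total cost = 2311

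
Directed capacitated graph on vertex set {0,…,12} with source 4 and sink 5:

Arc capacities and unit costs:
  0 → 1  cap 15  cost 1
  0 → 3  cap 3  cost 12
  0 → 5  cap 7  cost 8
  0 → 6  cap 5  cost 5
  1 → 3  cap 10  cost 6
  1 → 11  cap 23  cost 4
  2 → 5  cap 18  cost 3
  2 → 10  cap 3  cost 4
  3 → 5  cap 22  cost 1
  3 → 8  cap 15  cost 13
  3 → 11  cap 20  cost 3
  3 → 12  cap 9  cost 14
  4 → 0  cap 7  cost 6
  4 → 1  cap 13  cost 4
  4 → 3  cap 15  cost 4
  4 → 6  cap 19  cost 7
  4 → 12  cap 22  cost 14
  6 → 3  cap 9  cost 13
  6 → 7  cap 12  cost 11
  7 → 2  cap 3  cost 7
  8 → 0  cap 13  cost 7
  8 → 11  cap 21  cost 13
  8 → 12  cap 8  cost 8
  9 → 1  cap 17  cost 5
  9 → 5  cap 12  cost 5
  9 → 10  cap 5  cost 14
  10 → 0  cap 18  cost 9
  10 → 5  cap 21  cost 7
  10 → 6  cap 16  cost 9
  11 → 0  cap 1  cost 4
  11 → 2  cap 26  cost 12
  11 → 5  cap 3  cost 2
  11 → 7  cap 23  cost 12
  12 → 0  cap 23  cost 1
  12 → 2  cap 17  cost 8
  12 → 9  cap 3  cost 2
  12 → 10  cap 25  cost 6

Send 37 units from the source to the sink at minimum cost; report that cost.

Minimum cost for 37 units: 389

shortest-cost path #1: 4→3→5 push 15 @ unit cost 5 (adds 75)
shortest-cost path #2: 4→1→11→5 push 3 @ unit cost 10 (adds 30)
shortest-cost path #3: 4→1→3→5 push 7 @ unit cost 11 (adds 77)
shortest-cost path #4: 4→0→5 push 7 @ unit cost 14 (adds 98)
shortest-cost path #5: 4→12→9→5 push 3 @ unit cost 21 (adds 63)
shortest-cost path #6: 4→1→11→2→5 push 2 @ unit cost 23 (adds 46)
total cost = 389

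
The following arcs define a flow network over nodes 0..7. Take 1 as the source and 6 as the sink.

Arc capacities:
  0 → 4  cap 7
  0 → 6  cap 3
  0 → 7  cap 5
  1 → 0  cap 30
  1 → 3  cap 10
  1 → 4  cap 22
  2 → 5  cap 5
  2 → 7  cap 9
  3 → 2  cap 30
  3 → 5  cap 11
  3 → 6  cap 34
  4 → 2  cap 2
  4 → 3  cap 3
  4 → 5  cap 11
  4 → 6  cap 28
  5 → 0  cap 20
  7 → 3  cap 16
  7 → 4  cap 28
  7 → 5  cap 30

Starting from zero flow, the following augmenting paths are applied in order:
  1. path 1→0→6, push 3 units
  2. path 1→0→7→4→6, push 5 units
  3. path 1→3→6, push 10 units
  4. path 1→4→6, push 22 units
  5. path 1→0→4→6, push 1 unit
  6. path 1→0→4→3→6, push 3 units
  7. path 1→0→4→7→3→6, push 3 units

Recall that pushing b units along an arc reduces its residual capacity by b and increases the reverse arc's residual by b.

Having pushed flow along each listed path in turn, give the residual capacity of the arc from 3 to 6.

after path 1 (1→0→6, push 3): res(3,6)=34
after path 2 (1→0→7→4→6, push 5): res(3,6)=34
after path 3 (1→3→6, push 10): res(3,6)=24
after path 4 (1→4→6, push 22): res(3,6)=24
after path 5 (1→0→4→6, push 1): res(3,6)=24
after path 6 (1→0→4→3→6, push 3): res(3,6)=21
after path 7 (1→0→4→7→3→6, push 3): res(3,6)=18

Residual capacity of (3,6): 18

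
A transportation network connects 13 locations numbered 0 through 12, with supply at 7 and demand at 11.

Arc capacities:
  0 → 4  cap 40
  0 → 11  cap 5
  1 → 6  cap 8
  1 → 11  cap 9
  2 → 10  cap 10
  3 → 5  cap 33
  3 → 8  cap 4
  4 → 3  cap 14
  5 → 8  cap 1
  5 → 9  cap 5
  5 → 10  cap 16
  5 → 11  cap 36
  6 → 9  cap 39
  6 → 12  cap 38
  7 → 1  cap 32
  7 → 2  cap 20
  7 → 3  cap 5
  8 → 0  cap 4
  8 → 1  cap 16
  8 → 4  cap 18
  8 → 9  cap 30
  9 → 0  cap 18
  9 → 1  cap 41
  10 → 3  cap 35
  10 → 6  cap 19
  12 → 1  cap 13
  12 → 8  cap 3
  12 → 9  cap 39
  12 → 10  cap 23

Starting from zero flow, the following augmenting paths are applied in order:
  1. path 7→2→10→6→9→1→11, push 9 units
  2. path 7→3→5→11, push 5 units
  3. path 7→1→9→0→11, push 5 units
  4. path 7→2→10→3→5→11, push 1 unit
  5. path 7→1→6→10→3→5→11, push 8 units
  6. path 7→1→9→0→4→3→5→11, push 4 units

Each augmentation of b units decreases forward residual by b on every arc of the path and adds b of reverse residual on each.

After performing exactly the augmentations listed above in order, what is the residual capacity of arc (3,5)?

Residual capacity of (3,5): 15

after path 1 (7→2→10→6→9→1→11, push 9): res(3,5)=33
after path 2 (7→3→5→11, push 5): res(3,5)=28
after path 3 (7→1→9→0→11, push 5): res(3,5)=28
after path 4 (7→2→10→3→5→11, push 1): res(3,5)=27
after path 5 (7→1→6→10→3→5→11, push 8): res(3,5)=19
after path 6 (7→1→9→0→4→3→5→11, push 4): res(3,5)=15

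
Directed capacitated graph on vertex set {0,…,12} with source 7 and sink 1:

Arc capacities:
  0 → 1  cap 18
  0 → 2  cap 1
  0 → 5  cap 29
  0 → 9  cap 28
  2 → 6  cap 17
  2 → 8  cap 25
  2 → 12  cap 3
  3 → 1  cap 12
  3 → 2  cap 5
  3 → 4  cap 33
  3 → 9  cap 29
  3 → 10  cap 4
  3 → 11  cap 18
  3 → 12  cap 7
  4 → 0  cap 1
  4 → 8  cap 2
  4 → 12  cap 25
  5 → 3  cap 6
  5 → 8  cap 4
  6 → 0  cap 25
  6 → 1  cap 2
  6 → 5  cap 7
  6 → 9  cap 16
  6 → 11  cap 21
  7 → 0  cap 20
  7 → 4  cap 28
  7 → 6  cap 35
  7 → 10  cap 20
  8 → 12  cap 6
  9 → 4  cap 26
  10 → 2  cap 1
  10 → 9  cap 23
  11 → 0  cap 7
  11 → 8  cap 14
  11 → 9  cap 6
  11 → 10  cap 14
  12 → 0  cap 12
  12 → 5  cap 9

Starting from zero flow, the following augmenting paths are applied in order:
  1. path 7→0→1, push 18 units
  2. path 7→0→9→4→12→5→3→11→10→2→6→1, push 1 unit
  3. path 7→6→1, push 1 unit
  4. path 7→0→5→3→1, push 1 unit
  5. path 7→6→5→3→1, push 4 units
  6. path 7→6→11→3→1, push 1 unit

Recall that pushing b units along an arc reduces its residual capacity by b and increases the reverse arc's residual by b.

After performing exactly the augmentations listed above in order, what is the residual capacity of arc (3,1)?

after path 1 (7→0→1, push 18): res(3,1)=12
after path 2 (7→0→9→4→12→5→3→11→10→2→6→1, push 1): res(3,1)=12
after path 3 (7→6→1, push 1): res(3,1)=12
after path 4 (7→0→5→3→1, push 1): res(3,1)=11
after path 5 (7→6→5→3→1, push 4): res(3,1)=7
after path 6 (7→6→11→3→1, push 1): res(3,1)=6

Residual capacity of (3,1): 6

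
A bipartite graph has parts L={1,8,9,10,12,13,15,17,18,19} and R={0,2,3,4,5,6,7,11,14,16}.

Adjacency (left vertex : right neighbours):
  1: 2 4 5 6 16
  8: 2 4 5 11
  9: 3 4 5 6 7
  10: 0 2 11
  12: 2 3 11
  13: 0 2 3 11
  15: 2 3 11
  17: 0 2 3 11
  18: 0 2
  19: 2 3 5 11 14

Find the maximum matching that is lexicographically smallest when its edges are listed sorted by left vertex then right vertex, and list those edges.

|M| = 8 (so the lex-smallest maximum matching has 8 edges)
process left vertices in ascending order; for each, take the smallest-labelled available neighbour that still permits 8 edges overall, or leave it unmatched if none does
lex-smallest matching: {1-4, 8-5, 9-6, 10-0, 12-2, 13-3, 15-11, 19-14}

Lex-smallest maximum matching: {(1,4), (8,5), (9,6), (10,0), (12,2), (13,3), (15,11), (19,14)}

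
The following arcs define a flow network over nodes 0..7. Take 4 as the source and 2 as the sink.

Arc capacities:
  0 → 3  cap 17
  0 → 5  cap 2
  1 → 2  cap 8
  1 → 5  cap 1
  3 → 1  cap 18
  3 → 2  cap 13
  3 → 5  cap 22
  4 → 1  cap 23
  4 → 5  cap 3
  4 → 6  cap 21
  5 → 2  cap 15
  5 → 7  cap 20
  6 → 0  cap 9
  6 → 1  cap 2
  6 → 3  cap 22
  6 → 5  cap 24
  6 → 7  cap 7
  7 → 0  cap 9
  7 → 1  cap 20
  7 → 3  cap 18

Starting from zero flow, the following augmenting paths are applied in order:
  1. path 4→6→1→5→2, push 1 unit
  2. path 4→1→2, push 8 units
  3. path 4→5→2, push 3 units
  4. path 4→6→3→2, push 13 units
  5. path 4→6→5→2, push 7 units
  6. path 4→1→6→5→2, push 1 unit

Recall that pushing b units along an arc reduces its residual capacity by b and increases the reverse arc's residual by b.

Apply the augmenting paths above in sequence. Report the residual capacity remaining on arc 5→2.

Residual capacity of (5,2): 3

after path 1 (4→6→1→5→2, push 1): res(5,2)=14
after path 2 (4→1→2, push 8): res(5,2)=14
after path 3 (4→5→2, push 3): res(5,2)=11
after path 4 (4→6→3→2, push 13): res(5,2)=11
after path 5 (4→6→5→2, push 7): res(5,2)=4
after path 6 (4→1→6→5→2, push 1): res(5,2)=3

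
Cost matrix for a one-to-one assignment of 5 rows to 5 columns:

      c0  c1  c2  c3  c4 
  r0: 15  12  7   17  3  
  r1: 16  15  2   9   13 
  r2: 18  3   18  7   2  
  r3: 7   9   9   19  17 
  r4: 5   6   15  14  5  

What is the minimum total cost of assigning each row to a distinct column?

optimal assignment: row0→col4 (cost 3), row1→col2 (cost 2), row2→col3 (cost 7), row3→col0 (cost 7), row4→col1 (cost 6)
total = 3 + 2 + 7 + 7 + 6 = 25

Minimum assignment cost: 25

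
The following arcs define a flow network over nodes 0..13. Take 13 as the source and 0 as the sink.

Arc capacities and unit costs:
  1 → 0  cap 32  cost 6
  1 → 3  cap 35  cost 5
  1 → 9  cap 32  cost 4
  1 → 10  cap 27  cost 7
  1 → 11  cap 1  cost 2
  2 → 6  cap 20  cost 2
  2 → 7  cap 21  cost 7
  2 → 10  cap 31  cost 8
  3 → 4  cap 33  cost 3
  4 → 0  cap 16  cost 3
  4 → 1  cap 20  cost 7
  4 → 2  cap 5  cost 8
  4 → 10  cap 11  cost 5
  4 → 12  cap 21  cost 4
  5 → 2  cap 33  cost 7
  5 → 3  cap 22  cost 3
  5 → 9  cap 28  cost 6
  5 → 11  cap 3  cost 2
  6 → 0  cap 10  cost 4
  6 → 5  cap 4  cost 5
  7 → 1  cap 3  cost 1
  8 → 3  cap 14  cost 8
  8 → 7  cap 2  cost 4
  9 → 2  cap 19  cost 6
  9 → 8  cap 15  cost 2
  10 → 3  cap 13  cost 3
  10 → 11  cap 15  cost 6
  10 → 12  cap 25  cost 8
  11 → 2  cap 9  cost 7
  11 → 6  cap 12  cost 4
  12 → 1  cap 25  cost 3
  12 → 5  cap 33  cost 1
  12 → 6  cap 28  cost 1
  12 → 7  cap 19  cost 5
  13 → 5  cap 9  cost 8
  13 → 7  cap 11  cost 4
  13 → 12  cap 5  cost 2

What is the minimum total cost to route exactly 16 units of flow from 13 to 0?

Minimum cost for 16 units: 204

shortest-cost path #1: 13→12→6→0 push 5 @ unit cost 7 (adds 35)
shortest-cost path #2: 13→7→1→0 push 3 @ unit cost 11 (adds 33)
shortest-cost path #3: 13→5→3→4→0 push 8 @ unit cost 17 (adds 136)
total cost = 204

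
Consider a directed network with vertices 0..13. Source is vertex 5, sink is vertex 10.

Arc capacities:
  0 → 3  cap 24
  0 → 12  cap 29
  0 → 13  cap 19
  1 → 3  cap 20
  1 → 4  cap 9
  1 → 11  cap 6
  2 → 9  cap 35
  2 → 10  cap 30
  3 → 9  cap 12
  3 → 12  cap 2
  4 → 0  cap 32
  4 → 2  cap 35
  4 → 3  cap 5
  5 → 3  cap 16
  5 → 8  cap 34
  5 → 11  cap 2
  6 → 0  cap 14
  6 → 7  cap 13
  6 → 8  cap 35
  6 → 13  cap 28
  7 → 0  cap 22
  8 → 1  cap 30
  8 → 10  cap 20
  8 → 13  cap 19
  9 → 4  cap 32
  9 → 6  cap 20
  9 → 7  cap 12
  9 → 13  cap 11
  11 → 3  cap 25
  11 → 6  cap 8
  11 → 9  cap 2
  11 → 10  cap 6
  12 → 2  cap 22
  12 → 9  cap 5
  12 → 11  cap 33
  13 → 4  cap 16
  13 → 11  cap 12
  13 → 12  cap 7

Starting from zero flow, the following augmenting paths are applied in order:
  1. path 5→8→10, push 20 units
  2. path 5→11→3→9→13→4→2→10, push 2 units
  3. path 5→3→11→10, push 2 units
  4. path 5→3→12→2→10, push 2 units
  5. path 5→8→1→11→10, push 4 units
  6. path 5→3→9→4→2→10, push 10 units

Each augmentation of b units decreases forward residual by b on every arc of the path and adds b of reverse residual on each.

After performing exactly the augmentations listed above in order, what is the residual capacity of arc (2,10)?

after path 1 (5→8→10, push 20): res(2,10)=30
after path 2 (5→11→3→9→13→4→2→10, push 2): res(2,10)=28
after path 3 (5→3→11→10, push 2): res(2,10)=28
after path 4 (5→3→12→2→10, push 2): res(2,10)=26
after path 5 (5→8→1→11→10, push 4): res(2,10)=26
after path 6 (5→3→9→4→2→10, push 10): res(2,10)=16

Residual capacity of (2,10): 16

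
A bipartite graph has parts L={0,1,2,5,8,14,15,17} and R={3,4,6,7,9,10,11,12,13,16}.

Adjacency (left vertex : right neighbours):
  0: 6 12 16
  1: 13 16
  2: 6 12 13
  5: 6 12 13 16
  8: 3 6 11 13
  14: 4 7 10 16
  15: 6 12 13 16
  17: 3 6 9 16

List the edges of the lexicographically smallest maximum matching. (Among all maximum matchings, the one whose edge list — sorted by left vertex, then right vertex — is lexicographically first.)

Lex-smallest maximum matching: {(0,6), (1,13), (2,12), (5,16), (8,3), (14,4), (17,9)}

|M| = 7 (so the lex-smallest maximum matching has 7 edges)
process left vertices in ascending order; for each, take the smallest-labelled available neighbour that still permits 7 edges overall, or leave it unmatched if none does
lex-smallest matching: {0-6, 1-13, 2-12, 5-16, 8-3, 14-4, 17-9}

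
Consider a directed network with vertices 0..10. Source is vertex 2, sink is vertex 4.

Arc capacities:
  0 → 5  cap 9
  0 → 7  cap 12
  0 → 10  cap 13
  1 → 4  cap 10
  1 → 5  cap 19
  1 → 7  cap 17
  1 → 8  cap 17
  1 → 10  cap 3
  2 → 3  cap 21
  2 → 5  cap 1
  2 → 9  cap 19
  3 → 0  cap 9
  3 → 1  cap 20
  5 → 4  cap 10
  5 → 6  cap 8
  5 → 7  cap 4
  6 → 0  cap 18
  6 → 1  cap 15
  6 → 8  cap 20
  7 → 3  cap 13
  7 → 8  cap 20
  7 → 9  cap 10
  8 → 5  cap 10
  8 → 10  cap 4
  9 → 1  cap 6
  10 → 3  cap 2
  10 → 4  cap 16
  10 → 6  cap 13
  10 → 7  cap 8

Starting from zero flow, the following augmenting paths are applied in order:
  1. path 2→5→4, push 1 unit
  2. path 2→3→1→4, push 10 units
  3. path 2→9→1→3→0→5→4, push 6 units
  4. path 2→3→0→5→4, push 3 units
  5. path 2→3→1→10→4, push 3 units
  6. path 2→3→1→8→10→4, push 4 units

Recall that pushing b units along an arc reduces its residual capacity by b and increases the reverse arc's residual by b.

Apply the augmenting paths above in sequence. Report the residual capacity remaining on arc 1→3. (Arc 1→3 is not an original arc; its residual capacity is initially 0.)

after path 1 (2→5→4, push 1): res(1,3)=0
after path 2 (2→3→1→4, push 10): res(1,3)=10
after path 3 (2→9→1→3→0→5→4, push 6): res(1,3)=4
after path 4 (2→3→0→5→4, push 3): res(1,3)=4
after path 5 (2→3→1→10→4, push 3): res(1,3)=7
after path 6 (2→3→1→8→10→4, push 4): res(1,3)=11

Residual capacity of (1,3): 11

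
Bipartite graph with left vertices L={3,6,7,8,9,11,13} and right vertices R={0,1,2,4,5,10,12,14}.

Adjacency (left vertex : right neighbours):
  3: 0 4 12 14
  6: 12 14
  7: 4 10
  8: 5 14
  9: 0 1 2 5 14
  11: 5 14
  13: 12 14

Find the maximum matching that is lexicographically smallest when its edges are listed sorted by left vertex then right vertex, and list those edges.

|M| = 6 (so the lex-smallest maximum matching has 6 edges)
process left vertices in ascending order; for each, take the smallest-labelled available neighbour that still permits 6 edges overall, or leave it unmatched if none does
lex-smallest matching: {3-0, 6-12, 7-4, 8-5, 9-1, 11-14}

Lex-smallest maximum matching: {(3,0), (6,12), (7,4), (8,5), (9,1), (11,14)}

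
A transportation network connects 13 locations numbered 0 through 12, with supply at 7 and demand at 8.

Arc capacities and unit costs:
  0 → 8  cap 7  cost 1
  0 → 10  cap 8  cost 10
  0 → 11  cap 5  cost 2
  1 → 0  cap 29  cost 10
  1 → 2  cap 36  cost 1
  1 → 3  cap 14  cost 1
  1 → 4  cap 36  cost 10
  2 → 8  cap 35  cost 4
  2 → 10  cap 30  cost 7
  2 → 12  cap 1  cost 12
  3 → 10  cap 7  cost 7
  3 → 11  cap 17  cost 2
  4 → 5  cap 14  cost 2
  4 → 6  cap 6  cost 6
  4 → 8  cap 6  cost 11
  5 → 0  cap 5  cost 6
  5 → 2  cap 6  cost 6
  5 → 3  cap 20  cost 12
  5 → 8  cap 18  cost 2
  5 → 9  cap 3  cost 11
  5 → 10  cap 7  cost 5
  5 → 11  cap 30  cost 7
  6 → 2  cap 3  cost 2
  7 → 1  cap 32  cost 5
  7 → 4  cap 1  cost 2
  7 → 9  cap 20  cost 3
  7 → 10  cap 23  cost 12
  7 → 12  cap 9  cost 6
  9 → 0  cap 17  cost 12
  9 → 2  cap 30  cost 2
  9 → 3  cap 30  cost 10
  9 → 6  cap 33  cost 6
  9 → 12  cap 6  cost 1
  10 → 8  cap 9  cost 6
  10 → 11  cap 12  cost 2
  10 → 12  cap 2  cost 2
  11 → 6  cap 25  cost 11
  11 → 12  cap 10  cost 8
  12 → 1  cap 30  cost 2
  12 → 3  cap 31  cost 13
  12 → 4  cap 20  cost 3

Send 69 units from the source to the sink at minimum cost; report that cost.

Minimum cost for 69 units: 865

shortest-cost path #1: 7→4→5→8 push 1 @ unit cost 6 (adds 6)
shortest-cost path #2: 7→9→2→8 push 20 @ unit cost 9 (adds 180)
shortest-cost path #3: 7→1→2→8 push 15 @ unit cost 10 (adds 150)
shortest-cost path #4: 7→1→2→9→12→4→5→8 push 6 @ unit cost 12 (adds 72)
shortest-cost path #5: 7→12→4→5→8 push 7 @ unit cost 13 (adds 91)
shortest-cost path #6: 7→1→0→8 push 7 @ unit cost 16 (adds 112)
shortest-cost path #7: 7→10→8 push 9 @ unit cost 18 (adds 162)
shortest-cost path #8: 7→12→4→8 push 2 @ unit cost 20 (adds 40)
shortest-cost path #9: 7→1→4→8 push 2 @ unit cost 26 (adds 52)
total cost = 865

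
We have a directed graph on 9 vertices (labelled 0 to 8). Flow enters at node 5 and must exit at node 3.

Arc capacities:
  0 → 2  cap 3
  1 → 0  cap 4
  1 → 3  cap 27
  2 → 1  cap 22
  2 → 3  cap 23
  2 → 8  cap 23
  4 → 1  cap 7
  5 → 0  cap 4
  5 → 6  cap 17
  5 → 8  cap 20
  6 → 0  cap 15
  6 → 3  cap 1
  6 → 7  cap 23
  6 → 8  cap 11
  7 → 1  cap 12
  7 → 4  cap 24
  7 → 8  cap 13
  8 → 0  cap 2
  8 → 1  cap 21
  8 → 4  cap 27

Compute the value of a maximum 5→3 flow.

Maximum flow value: 31

augment #1: 5→6→3 bottleneck 1, total now 1
augment #2: 5→0→2→3 bottleneck 3, total now 4
augment #3: 5→8→1→3 bottleneck 20, total now 24
augment #4: 5→6→7→1→3 bottleneck 7, total now 31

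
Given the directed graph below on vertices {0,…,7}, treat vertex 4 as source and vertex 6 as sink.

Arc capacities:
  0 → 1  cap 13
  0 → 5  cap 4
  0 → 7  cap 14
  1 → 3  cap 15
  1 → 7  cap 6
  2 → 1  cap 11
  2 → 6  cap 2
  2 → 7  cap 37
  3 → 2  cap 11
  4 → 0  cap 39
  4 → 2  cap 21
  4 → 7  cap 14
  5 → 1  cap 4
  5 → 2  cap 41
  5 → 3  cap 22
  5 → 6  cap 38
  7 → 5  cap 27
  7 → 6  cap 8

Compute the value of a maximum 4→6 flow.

Maximum flow value: 41

augment #1: 4→2→6 bottleneck 2, total now 2
augment #2: 4→7→6 bottleneck 8, total now 10
augment #3: 4→0→5→6 bottleneck 4, total now 14
augment #4: 4→7→5→6 bottleneck 6, total now 20
augment #5: 4→0→7→5→6 bottleneck 14, total now 34
augment #6: 4→2→7→5→6 bottleneck 7, total now 41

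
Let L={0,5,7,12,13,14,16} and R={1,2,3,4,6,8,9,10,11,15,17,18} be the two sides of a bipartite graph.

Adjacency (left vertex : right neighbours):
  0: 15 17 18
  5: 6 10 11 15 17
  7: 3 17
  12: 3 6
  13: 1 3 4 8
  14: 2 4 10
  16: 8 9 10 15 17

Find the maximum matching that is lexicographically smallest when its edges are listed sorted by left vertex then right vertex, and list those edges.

|M| = 7 (so the lex-smallest maximum matching has 7 edges)
process left vertices in ascending order; for each, take the smallest-labelled available neighbour that still permits 7 edges overall, or leave it unmatched if none does
lex-smallest matching: {0-15, 5-6, 7-17, 12-3, 13-1, 14-2, 16-8}

Lex-smallest maximum matching: {(0,15), (5,6), (7,17), (12,3), (13,1), (14,2), (16,8)}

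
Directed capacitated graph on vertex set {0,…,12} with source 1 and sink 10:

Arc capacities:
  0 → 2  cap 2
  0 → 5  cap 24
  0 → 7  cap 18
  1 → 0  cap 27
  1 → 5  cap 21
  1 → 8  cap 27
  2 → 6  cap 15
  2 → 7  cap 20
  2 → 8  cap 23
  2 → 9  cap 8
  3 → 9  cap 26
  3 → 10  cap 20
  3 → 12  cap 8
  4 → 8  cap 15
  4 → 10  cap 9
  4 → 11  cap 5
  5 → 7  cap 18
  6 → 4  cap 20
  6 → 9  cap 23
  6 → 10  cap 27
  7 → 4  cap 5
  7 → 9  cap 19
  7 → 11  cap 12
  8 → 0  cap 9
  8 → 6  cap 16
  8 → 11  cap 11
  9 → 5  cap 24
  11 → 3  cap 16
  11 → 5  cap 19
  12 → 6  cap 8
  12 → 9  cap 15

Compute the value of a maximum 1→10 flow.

augment #1: 1→8→6→10 bottleneck 16, total now 16
augment #2: 1→0→2→6→10 bottleneck 2, total now 18
augment #3: 1→0→7→4→10 bottleneck 5, total now 23
augment #4: 1→8→11→3→10 bottleneck 11, total now 34
augment #5: 1→0→7→11→3→10 bottleneck 5, total now 39

Maximum flow value: 39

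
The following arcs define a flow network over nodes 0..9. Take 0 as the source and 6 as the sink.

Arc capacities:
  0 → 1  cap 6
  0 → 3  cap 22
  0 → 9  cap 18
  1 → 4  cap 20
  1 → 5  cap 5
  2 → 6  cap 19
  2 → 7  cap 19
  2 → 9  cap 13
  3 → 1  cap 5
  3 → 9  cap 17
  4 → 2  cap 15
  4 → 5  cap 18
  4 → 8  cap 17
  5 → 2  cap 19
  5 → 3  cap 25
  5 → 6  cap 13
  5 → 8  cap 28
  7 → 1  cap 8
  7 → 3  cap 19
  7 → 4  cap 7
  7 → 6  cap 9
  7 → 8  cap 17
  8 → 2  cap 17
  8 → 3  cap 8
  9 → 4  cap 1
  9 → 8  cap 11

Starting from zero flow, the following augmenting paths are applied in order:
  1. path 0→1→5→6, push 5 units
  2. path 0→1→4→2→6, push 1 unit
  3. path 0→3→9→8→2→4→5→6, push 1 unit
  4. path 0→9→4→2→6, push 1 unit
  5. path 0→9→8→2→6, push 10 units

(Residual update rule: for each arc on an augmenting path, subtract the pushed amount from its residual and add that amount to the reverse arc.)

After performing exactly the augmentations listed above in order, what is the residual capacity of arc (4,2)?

after path 1 (0→1→5→6, push 5): res(4,2)=15
after path 2 (0→1→4→2→6, push 1): res(4,2)=14
after path 3 (0→3→9→8→2→4→5→6, push 1): res(4,2)=15
after path 4 (0→9→4→2→6, push 1): res(4,2)=14
after path 5 (0→9→8→2→6, push 10): res(4,2)=14

Residual capacity of (4,2): 14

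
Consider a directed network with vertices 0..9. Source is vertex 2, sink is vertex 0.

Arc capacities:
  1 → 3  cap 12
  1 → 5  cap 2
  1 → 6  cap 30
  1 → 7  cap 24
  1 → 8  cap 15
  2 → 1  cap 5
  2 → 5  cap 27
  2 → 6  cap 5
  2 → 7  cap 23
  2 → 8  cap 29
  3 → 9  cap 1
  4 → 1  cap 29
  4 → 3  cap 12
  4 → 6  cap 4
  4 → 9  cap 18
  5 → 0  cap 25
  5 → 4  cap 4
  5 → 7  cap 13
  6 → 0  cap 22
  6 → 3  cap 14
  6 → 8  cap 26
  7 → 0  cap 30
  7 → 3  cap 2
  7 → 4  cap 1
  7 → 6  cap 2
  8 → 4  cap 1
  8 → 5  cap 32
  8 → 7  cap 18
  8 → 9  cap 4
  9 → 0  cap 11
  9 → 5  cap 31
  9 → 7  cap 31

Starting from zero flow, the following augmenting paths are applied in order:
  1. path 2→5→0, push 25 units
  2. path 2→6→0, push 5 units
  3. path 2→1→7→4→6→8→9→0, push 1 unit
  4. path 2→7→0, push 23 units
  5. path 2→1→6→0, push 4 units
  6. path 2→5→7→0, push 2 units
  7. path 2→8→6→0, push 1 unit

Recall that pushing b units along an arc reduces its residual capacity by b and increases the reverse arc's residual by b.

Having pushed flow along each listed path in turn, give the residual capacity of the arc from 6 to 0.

after path 1 (2→5→0, push 25): res(6,0)=22
after path 2 (2→6→0, push 5): res(6,0)=17
after path 3 (2→1→7→4→6→8→9→0, push 1): res(6,0)=17
after path 4 (2→7→0, push 23): res(6,0)=17
after path 5 (2→1→6→0, push 4): res(6,0)=13
after path 6 (2→5→7→0, push 2): res(6,0)=13
after path 7 (2→8→6→0, push 1): res(6,0)=12

Residual capacity of (6,0): 12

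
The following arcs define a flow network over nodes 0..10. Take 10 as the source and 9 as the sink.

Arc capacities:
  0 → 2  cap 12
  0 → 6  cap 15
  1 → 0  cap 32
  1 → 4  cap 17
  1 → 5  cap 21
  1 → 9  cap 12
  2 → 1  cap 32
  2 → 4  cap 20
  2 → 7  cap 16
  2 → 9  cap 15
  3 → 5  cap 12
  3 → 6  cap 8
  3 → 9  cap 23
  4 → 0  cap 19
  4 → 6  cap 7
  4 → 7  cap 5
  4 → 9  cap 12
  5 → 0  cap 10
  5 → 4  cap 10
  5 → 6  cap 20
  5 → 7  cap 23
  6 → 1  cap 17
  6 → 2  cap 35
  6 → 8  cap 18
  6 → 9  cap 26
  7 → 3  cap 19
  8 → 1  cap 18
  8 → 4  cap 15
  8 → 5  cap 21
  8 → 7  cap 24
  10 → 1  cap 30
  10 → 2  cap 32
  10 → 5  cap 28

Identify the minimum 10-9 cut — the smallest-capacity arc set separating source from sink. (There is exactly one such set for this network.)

Min-cut arcs: {(1,9), (2,9), (4,9), (6,9), (7,3)} (total capacity 84)

augment #1: 10→1→9 push 12
augment #2: 10→2→9 push 15
augment #3: 10→1→4→9 push 12
augment #4: 10→5→6→9 push 20
augment #5: 10→1→0→6→9 push 6
augment #6: 10→2→7→3→9 push 16
augment #7: 10→5→7→3→9 push 3
max flow = 84; residual-reachable set from 10 gives S-side
cut edges (S→T): {(1,9), (2,9), (4,9), (6,9), (7,3)} total cap 84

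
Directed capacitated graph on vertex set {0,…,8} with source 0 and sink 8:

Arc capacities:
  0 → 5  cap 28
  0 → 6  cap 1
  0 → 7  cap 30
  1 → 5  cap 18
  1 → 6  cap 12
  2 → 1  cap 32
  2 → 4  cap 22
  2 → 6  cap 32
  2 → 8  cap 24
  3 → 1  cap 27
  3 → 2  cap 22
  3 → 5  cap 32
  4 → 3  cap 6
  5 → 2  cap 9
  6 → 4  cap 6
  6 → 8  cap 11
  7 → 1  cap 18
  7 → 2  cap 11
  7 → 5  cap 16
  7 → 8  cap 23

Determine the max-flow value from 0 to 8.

Maximum flow value: 40

augment #1: 0→6→8 bottleneck 1, total now 1
augment #2: 0→7→8 bottleneck 23, total now 24
augment #3: 0→5→2→8 bottleneck 9, total now 33
augment #4: 0→7→2→8 bottleneck 7, total now 40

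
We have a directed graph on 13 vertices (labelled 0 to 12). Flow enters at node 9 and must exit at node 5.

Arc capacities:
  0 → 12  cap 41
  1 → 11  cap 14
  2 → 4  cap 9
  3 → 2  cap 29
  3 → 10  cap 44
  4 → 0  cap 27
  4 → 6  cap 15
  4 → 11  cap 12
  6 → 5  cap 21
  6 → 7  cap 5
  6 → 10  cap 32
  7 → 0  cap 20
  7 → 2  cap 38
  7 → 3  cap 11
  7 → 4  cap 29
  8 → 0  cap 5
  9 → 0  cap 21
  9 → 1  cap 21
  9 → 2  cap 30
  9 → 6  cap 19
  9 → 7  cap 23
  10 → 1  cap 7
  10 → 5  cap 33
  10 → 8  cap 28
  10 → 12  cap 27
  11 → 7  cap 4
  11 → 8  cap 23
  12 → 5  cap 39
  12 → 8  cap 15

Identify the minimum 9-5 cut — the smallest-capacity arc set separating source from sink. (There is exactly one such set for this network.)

Min-cut arcs: {(2,4), (8,0), (9,0), (9,6), (9,7), (11,7)} (total capacity 81)

augment #1: 9→6→5 push 19
augment #2: 9→0→12→5 push 21
augment #3: 9→2→4→6→5 push 2
augment #4: 9→7→0→12→5 push 18
augment #5: 9→7→3→10→5 push 5
augment #6: 9→2→4→6→10→5 push 7
augment #7: 9→1→11→7→3→10→5 push 4
augment #8: 9→1→11→8→0→7→3→10→5 push 2
augment #9: 9→1→11→8→0→7→4→6→10→5 push 3
max flow = 81; residual-reachable set from 9 gives S-side
cut edges (S→T): {(2,4), (8,0), (9,0), (9,6), (9,7), (11,7)} total cap 81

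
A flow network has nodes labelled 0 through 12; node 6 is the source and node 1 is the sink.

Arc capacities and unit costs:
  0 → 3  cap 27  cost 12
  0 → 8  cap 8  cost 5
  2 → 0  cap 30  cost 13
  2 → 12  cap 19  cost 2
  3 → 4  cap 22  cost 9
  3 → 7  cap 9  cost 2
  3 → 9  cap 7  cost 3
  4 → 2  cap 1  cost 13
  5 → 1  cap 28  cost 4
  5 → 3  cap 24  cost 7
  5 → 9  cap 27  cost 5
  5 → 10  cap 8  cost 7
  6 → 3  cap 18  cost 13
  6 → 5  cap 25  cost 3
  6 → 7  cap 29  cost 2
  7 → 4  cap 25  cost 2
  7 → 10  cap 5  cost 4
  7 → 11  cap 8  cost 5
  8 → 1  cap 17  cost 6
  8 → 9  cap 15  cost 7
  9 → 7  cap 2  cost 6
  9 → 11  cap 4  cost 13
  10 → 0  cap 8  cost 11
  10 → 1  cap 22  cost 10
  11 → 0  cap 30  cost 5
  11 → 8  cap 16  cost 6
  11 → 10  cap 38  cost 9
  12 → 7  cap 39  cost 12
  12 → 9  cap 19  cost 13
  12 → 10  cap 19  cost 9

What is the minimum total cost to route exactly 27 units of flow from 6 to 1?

Minimum cost for 27 units: 207

shortest-cost path #1: 6→5→1 push 25 @ unit cost 7 (adds 175)
shortest-cost path #2: 6→7→10→1 push 2 @ unit cost 16 (adds 32)
total cost = 207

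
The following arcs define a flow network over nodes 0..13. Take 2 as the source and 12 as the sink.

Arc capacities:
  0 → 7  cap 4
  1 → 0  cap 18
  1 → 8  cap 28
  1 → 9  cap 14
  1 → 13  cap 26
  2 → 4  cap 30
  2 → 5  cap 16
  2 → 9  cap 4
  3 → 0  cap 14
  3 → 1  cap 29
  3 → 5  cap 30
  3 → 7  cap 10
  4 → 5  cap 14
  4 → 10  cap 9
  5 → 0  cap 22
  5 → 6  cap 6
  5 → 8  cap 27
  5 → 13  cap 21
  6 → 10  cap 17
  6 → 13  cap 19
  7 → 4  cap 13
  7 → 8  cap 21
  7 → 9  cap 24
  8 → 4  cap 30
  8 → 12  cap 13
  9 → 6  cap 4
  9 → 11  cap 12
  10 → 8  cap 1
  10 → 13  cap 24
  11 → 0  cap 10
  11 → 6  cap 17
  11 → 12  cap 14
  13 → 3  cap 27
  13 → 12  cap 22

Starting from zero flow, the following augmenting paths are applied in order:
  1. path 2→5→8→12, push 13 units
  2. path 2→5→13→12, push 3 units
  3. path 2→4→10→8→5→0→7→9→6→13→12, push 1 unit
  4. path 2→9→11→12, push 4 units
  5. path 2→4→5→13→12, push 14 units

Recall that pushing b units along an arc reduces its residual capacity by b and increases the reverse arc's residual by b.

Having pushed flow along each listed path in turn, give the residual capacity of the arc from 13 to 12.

Residual capacity of (13,12): 4

after path 1 (2→5→8→12, push 13): res(13,12)=22
after path 2 (2→5→13→12, push 3): res(13,12)=19
after path 3 (2→4→10→8→5→0→7→9→6→13→12, push 1): res(13,12)=18
after path 4 (2→9→11→12, push 4): res(13,12)=18
after path 5 (2→4→5→13→12, push 14): res(13,12)=4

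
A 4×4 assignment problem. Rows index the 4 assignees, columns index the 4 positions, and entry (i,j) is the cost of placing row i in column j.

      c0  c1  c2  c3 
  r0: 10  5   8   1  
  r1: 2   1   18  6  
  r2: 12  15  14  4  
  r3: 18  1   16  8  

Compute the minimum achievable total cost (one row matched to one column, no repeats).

optimal assignment: row0→col2 (cost 8), row1→col0 (cost 2), row2→col3 (cost 4), row3→col1 (cost 1)
total = 8 + 2 + 4 + 1 = 15

Minimum assignment cost: 15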